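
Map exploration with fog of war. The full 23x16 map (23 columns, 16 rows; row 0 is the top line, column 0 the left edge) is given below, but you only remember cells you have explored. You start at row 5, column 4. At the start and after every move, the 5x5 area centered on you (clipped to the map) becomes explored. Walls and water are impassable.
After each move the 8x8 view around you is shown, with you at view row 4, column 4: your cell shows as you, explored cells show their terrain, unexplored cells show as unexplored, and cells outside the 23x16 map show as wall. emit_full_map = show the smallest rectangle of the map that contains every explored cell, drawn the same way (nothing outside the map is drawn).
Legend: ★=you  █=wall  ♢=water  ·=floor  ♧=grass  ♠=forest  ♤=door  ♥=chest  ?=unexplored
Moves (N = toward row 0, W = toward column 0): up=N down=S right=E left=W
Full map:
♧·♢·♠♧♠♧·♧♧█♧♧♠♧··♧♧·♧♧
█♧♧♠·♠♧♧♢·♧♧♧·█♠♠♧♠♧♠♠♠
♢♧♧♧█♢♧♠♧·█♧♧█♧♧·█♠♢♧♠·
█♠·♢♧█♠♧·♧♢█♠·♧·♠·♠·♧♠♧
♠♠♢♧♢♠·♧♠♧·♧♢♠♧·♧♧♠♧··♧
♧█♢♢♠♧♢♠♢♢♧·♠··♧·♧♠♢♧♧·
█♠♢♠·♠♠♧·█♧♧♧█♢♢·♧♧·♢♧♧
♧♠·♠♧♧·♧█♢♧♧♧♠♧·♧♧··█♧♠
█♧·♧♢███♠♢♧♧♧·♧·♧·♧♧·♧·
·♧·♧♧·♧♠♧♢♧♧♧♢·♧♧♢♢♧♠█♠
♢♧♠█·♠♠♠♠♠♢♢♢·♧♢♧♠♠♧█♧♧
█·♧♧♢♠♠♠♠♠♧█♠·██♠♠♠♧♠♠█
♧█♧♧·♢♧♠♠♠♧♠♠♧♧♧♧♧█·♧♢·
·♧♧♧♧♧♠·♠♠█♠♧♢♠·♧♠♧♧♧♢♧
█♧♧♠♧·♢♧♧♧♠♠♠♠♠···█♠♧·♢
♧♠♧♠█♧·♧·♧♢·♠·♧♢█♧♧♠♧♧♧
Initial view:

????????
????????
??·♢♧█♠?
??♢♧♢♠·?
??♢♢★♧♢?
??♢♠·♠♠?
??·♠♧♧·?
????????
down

????????
??·♢♧█♠?
??♢♧♢♠·?
??♢♢♠♧♢?
??♢♠★♠♠?
??·♠♧♧·?
??·♧♢██?
????????

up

????????
????????
??·♢♧█♠?
??♢♧♢♠·?
??♢♢★♧♢?
??♢♠·♠♠?
??·♠♧♧·?
??·♧♢██?

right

????????
????????
?·♢♧█♠♧?
?♢♧♢♠·♧?
?♢♢♠★♢♠?
?♢♠·♠♠♧?
?·♠♧♧·♧?
?·♧♢██??

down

????????
?·♢♧█♠♧?
?♢♧♢♠·♧?
?♢♢♠♧♢♠?
?♢♠·★♠♧?
?·♠♧♧·♧?
?·♧♢███?
????????

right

????????
·♢♧█♠♧??
♢♧♢♠·♧♠?
♢♢♠♧♢♠♢?
♢♠·♠★♧·?
·♠♧♧·♧█?
·♧♢███♠?
????????

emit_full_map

·♢♧█♠♧?
♢♧♢♠·♧♠
♢♢♠♧♢♠♢
♢♠·♠★♧·
·♠♧♧·♧█
·♧♢███♠

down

·♢♧█♠♧??
♢♧♢♠·♧♠?
♢♢♠♧♢♠♢?
♢♠·♠♠♧·?
·♠♧♧★♧█?
·♧♢███♠?
??♧·♧♠♧?
????????

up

????????
·♢♧█♠♧??
♢♧♢♠·♧♠?
♢♢♠♧♢♠♢?
♢♠·♠★♧·?
·♠♧♧·♧█?
·♧♢███♠?
??♧·♧♠♧?

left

????????
?·♢♧█♠♧?
?♢♧♢♠·♧♠
?♢♢♠♧♢♠♢
?♢♠·★♠♧·
?·♠♧♧·♧█
?·♧♢███♠
???♧·♧♠♧

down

?·♢♧█♠♧?
?♢♧♢♠·♧♠
?♢♢♠♧♢♠♢
?♢♠·♠♠♧·
?·♠♧★·♧█
?·♧♢███♠
??♧♧·♧♠♧
????????

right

·♢♧█♠♧??
♢♧♢♠·♧♠?
♢♢♠♧♢♠♢?
♢♠·♠♠♧·?
·♠♧♧★♧█?
·♧♢███♠?
?♧♧·♧♠♧?
????????

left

?·♢♧█♠♧?
?♢♧♢♠·♧♠
?♢♢♠♧♢♠♢
?♢♠·♠♠♧·
?·♠♧★·♧█
?·♧♢███♠
??♧♧·♧♠♧
????????

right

·♢♧█♠♧??
♢♧♢♠·♧♠?
♢♢♠♧♢♠♢?
♢♠·♠♠♧·?
·♠♧♧★♧█?
·♧♢███♠?
?♧♧·♧♠♧?
????????

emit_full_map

·♢♧█♠♧?
♢♧♢♠·♧♠
♢♢♠♧♢♠♢
♢♠·♠♠♧·
·♠♧♧★♧█
·♧♢███♠
?♧♧·♧♠♧

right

♢♧█♠♧???
♧♢♠·♧♠??
♢♠♧♢♠♢♢?
♠·♠♠♧·█?
♠♧♧·★█♢?
♧♢███♠♢?
♧♧·♧♠♧♢?
????????

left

·♢♧█♠♧??
♢♧♢♠·♧♠?
♢♢♠♧♢♠♢♢
♢♠·♠♠♧·█
·♠♧♧★♧█♢
·♧♢███♠♢
?♧♧·♧♠♧♢
????????


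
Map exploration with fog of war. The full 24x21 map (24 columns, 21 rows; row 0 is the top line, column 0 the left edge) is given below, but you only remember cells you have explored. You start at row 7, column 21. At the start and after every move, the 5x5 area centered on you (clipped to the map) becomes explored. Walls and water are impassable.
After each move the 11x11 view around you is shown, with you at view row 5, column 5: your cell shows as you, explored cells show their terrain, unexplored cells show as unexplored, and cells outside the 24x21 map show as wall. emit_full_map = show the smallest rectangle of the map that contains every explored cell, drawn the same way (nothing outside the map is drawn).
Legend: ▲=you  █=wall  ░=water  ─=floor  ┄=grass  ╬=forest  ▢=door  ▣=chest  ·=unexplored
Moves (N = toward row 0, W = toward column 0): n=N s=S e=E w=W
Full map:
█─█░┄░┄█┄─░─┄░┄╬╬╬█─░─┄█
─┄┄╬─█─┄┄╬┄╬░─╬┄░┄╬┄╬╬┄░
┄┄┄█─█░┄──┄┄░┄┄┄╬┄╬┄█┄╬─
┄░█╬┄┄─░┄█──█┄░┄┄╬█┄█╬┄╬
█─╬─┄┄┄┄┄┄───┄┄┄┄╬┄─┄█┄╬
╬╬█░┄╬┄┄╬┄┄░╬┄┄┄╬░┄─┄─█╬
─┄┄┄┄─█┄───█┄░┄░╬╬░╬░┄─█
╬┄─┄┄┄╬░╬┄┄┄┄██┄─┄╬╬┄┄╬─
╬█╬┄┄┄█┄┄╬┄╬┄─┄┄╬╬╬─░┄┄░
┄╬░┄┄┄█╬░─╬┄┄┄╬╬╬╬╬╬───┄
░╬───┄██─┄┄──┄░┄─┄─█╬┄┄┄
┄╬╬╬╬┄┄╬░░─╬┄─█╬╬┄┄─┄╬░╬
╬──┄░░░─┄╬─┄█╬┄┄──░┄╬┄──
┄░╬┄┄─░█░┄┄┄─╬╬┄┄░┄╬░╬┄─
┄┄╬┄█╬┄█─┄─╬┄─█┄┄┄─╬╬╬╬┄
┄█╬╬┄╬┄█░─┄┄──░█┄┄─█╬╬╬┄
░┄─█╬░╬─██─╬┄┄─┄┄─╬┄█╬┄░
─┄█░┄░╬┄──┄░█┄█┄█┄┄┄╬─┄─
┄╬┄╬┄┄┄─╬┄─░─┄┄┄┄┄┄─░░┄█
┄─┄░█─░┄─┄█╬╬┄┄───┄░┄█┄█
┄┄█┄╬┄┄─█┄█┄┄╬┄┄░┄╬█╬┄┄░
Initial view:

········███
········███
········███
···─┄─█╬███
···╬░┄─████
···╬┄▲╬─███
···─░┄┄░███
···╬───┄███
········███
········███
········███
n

········███
········███
········███
···─┄█┄╬███
···─┄─█╬███
···╬░▲─████
···╬┄┄╬─███
···─░┄┄░███
···╬───┄███
········███
········███

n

········███
········███
········███
···┄█╬┄╬███
···─┄█┄╬███
···─┄▲█╬███
···╬░┄─████
···╬┄┄╬─███
···─░┄┄░███
···╬───┄███
········███

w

·········██
·········██
·········██
···█┄█╬┄╬██
···┄─┄█┄╬██
···┄─▲─█╬██
···░╬░┄─███
···╬╬┄┄╬─██
····─░┄┄░██
····╬───┄██
·········██

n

███████████
·········██
·········██
···╬┄█┄╬·██
···█┄█╬┄╬██
···┄─▲█┄╬██
···┄─┄─█╬██
···░╬░┄─███
···╬╬┄┄╬─██
····─░┄┄░██
····╬───┄██

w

███████████
··········█
··········█
···┄╬┄█┄╬·█
···╬█┄█╬┄╬█
···╬┄▲┄█┄╬█
···░┄─┄─█╬█
···╬░╬░┄─██
····╬╬┄┄╬─█
·····─░┄┄░█
·····╬───┄█

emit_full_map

┄╬┄█┄╬·
╬█┄█╬┄╬
╬┄▲┄█┄╬
░┄─┄─█╬
╬░╬░┄─█
·╬╬┄┄╬─
··─░┄┄░
··╬───┄

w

███████████
···········
···········
···╬┄╬┄█┄╬·
···┄╬█┄█╬┄╬
···┄╬▲─┄█┄╬
···╬░┄─┄─█╬
···╬╬░╬░┄─█
·····╬╬┄┄╬─
······─░┄┄░
······╬───┄

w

███████████
···········
···········
···┄╬┄╬┄█┄╬
···┄┄╬█┄█╬┄
···┄┄▲┄─┄█┄
···┄╬░┄─┄─█
···░╬╬░╬░┄─
······╬╬┄┄╬
·······─░┄┄
·······╬───

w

███████████
···········
···········
···┄┄╬┄╬┄█┄
···░┄┄╬█┄█╬
···┄┄▲╬┄─┄█
···┄┄╬░┄─┄─
···┄░╬╬░╬░┄
·······╬╬┄┄
········─░┄
········╬──

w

███████████
···········
···········
···┄┄┄╬┄╬┄█
···┄░┄┄╬█┄█
···┄┄▲┄╬┄─┄
···┄┄┄╬░┄─┄
···░┄░╬╬░╬░
········╬╬┄
·········─░
·········╬─

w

███████████
···········
···········
···░┄┄┄╬┄╬┄
···█┄░┄┄╬█┄
···─┄▲┄┄╬┄─
···╬┄┄┄╬░┄─
···┄░┄░╬╬░╬
·········╬╬
··········─
··········╬

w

███████████
···········
···········
···┄░┄┄┄╬┄╬
···─█┄░┄┄╬█
···──▲┄┄┄╬┄
···░╬┄┄┄╬░┄
···█┄░┄░╬╬░
··········╬
···········
···········

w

███████████
···········
···········
···┄┄░┄┄┄╬┄
···──█┄░┄┄╬
···──▲┄┄┄┄╬
···┄░╬┄┄┄╬░
···─█┄░┄░╬╬
···········
···········
···········

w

███████████
···········
···········
···─┄┄░┄┄┄╬
···█──█┄░┄┄
···┄─▲─┄┄┄┄
···┄┄░╬┄┄┄╬
···──█┄░┄░╬
···········
···········
···········

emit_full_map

─┄┄░┄┄┄╬┄╬┄█┄╬·
█──█┄░┄┄╬█┄█╬┄╬
┄─▲─┄┄┄┄╬┄─┄█┄╬
┄┄░╬┄┄┄╬░┄─┄─█╬
──█┄░┄░╬╬░╬░┄─█
·········╬╬┄┄╬─
··········─░┄┄░
··········╬───┄

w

███████████
···········
···········
···──┄┄░┄┄┄
···┄█──█┄░┄
···┄┄▲──┄┄┄
···╬┄┄░╬┄┄┄
···───█┄░┄░
···········
···········
···········

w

███████████
···········
···········
···┄──┄┄░┄┄
···░┄█──█┄░
···┄┄▲───┄┄
···┄╬┄┄░╬┄┄
···┄───█┄░┄
···········
···········
···········

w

███████████
···········
···········
···░┄──┄┄░┄
···─░┄█──█┄
···┄┄▲┄───┄
···┄┄╬┄┄░╬┄
···█┄───█┄░
···········
···········
···········

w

███████████
···········
···········
···█░┄──┄┄░
···┄─░┄█──█
···┄┄▲┄┄───
···╬┄┄╬┄┄░╬
···─█┄───█┄
···········
···········
···········

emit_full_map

█░┄──┄┄░┄┄┄╬┄╬┄█┄╬·
┄─░┄█──█┄░┄┄╬█┄█╬┄╬
┄┄▲┄┄───┄┄┄┄╬┄─┄█┄╬
╬┄┄╬┄┄░╬┄┄┄╬░┄─┄─█╬
─█┄───█┄░┄░╬╬░╬░┄─█
·············╬╬┄┄╬─
··············─░┄┄░
··············╬───┄

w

███████████
···········
···········
···─█░┄──┄┄
···┄┄─░┄█──
···┄┄▲┄┄┄──
···┄╬┄┄╬┄┄░
···┄─█┄───█
···········
···········
···········

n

███████████
███████████
···········
···─█─┄┄···
···─█░┄──┄┄
···┄┄▲░┄█──
···┄┄┄┄┄┄──
···┄╬┄┄╬┄┄░
···┄─█┄───█
···········
···········

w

███████████
███████████
···········
···╬─█─┄┄··
···█─█░┄──┄
···╬┄▲─░┄█─
···─┄┄┄┄┄┄─
···░┄╬┄┄╬┄┄
····┄─█┄───
···········
···········

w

███████████
███████████
█··········
█··┄╬─█─┄┄·
█··┄█─█░┄──
█··█╬▲┄─░┄█
█··╬─┄┄┄┄┄┄
█··█░┄╬┄┄╬┄
█····┄─█┄──
█··········
█··········

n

███████████
███████████
███████████
█··█░┄░┄···
█··┄╬─█─┄┄·
█··┄█▲█░┄──
█··█╬┄┄─░┄█
█··╬─┄┄┄┄┄┄
█··█░┄╬┄┄╬┄
█····┄─█┄──
█··········

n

███████████
███████████
███████████
███████████
█··█░┄░┄···
█··┄╬▲█─┄┄·
█··┄█─█░┄──
█··█╬┄┄─░┄█
█··╬─┄┄┄┄┄┄
█··█░┄╬┄┄╬┄
█····┄─█┄──

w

███████████
███████████
███████████
███████████
██·─█░┄░┄··
██·┄┄▲─█─┄┄
██·┄┄█─█░┄─
██·░█╬┄┄─░┄
██··╬─┄┄┄┄┄
██··█░┄╬┄┄╬
██····┄─█┄─

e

███████████
███████████
███████████
███████████
█·─█░┄░┄···
█·┄┄╬▲█─┄┄·
█·┄┄█─█░┄──
█·░█╬┄┄─░┄█
█··╬─┄┄┄┄┄┄
█··█░┄╬┄┄╬┄
█····┄─█┄──

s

███████████
███████████
███████████
█·─█░┄░┄···
█·┄┄╬─█─┄┄·
█·┄┄█▲█░┄──
█·░█╬┄┄─░┄█
█··╬─┄┄┄┄┄┄
█··█░┄╬┄┄╬┄
█····┄─█┄──
█··········

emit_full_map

─█░┄░┄·················
┄┄╬─█─┄┄···············
┄┄█▲█░┄──┄┄░┄┄┄╬┄╬┄█┄╬·
░█╬┄┄─░┄█──█┄░┄┄╬█┄█╬┄╬
·╬─┄┄┄┄┄┄───┄┄┄┄╬┄─┄█┄╬
·█░┄╬┄┄╬┄┄░╬┄┄┄╬░┄─┄─█╬
···┄─█┄───█┄░┄░╬╬░╬░┄─█
·················╬╬┄┄╬─
··················─░┄┄░
··················╬───┄

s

███████████
███████████
█·─█░┄░┄···
█·┄┄╬─█─┄┄·
█·┄┄█─█░┄──
█·░█╬▲┄─░┄█
█··╬─┄┄┄┄┄┄
█··█░┄╬┄┄╬┄
█····┄─█┄──
█··········
█··········

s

███████████
█·─█░┄░┄···
█·┄┄╬─█─┄┄·
█·┄┄█─█░┄──
█·░█╬┄┄─░┄█
█··╬─▲┄┄┄┄┄
█··█░┄╬┄┄╬┄
█··┄┄┄─█┄──
█··········
█··········
█··········

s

█·─█░┄░┄···
█·┄┄╬─█─┄┄·
█·┄┄█─█░┄──
█·░█╬┄┄─░┄█
█··╬─┄┄┄┄┄┄
█··█░▲╬┄┄╬┄
█··┄┄┄─█┄──
█··─┄┄┄╬···
█··········
█··········
█··········

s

█·┄┄╬─█─┄┄·
█·┄┄█─█░┄──
█·░█╬┄┄─░┄█
█··╬─┄┄┄┄┄┄
█··█░┄╬┄┄╬┄
█··┄┄▲─█┄──
█··─┄┄┄╬···
█··╬┄┄┄█···
█··········
█··········
█··········

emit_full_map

─█░┄░┄·················
┄┄╬─█─┄┄···············
┄┄█─█░┄──┄┄░┄┄┄╬┄╬┄█┄╬·
░█╬┄┄─░┄█──█┄░┄┄╬█┄█╬┄╬
·╬─┄┄┄┄┄┄───┄┄┄┄╬┄─┄█┄╬
·█░┄╬┄┄╬┄┄░╬┄┄┄╬░┄─┄─█╬
·┄┄▲─█┄───█┄░┄░╬╬░╬░┄─█
·─┄┄┄╬···········╬╬┄┄╬─
·╬┄┄┄█············─░┄┄░
··················╬───┄


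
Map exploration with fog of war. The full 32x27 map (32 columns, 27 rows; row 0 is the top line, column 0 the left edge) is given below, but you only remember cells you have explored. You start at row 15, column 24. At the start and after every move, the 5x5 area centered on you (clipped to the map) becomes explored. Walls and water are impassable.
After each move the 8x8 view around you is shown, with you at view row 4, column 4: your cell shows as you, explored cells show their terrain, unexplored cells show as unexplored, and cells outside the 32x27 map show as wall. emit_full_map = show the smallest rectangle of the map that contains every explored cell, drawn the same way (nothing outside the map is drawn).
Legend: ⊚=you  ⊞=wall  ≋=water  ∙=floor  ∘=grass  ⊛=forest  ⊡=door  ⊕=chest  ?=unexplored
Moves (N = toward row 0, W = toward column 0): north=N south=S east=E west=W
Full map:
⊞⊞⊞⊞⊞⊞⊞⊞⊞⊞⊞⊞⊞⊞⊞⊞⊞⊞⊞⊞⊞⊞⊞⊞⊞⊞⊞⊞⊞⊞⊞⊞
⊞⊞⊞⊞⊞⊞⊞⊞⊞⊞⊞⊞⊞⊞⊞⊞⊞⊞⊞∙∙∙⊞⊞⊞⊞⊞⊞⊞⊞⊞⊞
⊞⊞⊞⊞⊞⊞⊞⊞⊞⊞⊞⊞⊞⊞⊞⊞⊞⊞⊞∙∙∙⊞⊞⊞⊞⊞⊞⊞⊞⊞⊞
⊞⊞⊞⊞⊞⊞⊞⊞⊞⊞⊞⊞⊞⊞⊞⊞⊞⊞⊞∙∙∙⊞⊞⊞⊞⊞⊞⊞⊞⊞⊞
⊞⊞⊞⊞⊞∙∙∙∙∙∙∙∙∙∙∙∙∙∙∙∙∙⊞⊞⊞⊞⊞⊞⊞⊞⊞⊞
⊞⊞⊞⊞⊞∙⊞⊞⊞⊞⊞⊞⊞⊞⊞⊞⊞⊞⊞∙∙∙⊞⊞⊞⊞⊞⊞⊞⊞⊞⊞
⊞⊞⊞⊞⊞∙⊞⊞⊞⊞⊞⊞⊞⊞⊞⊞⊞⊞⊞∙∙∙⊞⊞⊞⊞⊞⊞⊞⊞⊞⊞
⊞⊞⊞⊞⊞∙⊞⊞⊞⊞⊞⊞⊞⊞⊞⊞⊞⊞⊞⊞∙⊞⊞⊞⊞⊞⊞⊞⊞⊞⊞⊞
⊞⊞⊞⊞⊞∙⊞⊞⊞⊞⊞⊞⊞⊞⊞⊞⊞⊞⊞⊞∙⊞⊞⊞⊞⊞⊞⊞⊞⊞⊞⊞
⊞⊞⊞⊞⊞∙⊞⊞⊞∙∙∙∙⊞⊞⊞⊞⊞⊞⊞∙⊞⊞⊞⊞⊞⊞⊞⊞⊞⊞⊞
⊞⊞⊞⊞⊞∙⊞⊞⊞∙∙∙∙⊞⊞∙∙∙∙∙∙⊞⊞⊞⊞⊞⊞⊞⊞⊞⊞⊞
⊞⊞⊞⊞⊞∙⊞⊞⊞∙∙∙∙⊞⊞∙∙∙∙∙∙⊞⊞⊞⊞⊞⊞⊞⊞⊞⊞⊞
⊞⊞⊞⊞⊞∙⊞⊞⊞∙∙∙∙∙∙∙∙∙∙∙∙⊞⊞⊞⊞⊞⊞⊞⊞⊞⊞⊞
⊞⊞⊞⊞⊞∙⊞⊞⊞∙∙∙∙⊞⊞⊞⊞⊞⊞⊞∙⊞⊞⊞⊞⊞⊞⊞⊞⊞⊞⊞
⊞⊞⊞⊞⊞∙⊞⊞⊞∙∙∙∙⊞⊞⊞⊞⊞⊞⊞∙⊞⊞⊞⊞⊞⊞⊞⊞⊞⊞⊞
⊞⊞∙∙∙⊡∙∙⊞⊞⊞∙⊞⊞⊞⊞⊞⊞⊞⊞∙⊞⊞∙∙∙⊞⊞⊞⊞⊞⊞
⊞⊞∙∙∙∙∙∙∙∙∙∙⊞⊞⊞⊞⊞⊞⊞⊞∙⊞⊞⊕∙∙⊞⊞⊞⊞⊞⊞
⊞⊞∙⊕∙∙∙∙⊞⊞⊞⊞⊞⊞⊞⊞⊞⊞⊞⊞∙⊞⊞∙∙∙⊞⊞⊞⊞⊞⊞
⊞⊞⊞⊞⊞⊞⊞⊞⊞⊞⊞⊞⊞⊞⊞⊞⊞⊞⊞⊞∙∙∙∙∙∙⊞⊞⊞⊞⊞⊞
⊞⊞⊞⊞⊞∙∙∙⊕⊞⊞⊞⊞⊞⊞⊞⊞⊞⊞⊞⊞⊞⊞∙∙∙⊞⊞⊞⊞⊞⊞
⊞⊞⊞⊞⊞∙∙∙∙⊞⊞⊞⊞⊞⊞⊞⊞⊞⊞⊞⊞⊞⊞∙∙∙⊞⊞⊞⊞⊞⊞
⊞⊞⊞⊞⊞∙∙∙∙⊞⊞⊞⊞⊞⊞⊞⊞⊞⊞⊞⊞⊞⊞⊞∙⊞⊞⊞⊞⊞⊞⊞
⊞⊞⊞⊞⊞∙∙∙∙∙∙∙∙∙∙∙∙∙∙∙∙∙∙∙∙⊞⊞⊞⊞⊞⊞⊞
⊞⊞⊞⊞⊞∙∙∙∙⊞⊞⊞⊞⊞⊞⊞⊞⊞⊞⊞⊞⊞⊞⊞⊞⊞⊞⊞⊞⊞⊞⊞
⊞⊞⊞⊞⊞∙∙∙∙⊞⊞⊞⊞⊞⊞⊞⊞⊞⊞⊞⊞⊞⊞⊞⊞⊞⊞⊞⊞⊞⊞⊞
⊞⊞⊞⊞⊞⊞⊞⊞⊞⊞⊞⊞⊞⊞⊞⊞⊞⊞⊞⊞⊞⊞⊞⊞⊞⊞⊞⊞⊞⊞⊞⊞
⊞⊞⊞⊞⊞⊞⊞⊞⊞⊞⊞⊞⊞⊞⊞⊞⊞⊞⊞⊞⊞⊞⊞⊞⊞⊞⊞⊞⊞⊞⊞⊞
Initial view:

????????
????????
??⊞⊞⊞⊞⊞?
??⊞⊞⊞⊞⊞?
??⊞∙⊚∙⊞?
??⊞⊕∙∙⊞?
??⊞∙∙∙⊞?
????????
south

????????
??⊞⊞⊞⊞⊞?
??⊞⊞⊞⊞⊞?
??⊞∙∙∙⊞?
??⊞⊕⊚∙⊞?
??⊞∙∙∙⊞?
??∙∙∙∙⊞?
????????

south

??⊞⊞⊞⊞⊞?
??⊞⊞⊞⊞⊞?
??⊞∙∙∙⊞?
??⊞⊕∙∙⊞?
??⊞∙⊚∙⊞?
??∙∙∙∙⊞?
??⊞∙∙∙⊞?
????????

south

??⊞⊞⊞⊞⊞?
??⊞∙∙∙⊞?
??⊞⊕∙∙⊞?
??⊞∙∙∙⊞?
??∙∙⊚∙⊞?
??⊞∙∙∙⊞?
??⊞∙∙∙⊞?
????????

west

???⊞⊞⊞⊞⊞
???⊞∙∙∙⊞
??⊞⊞⊕∙∙⊞
??⊞⊞∙∙∙⊞
??∙∙⊚∙∙⊞
??⊞⊞∙∙∙⊞
??⊞⊞∙∙∙⊞
????????

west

????⊞⊞⊞⊞
????⊞∙∙∙
??∙⊞⊞⊕∙∙
??∙⊞⊞∙∙∙
??∙∙⊚∙∙∙
??⊞⊞⊞∙∙∙
??⊞⊞⊞∙∙∙
????????

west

?????⊞⊞⊞
?????⊞∙∙
??⊞∙⊞⊞⊕∙
??⊞∙⊞⊞∙∙
??⊞∙⊚∙∙∙
??⊞⊞⊞⊞∙∙
??⊞⊞⊞⊞∙∙
????????

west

??????⊞⊞
??????⊞∙
??⊞⊞∙⊞⊞⊕
??⊞⊞∙⊞⊞∙
??⊞⊞⊚∙∙∙
??⊞⊞⊞⊞⊞∙
??⊞⊞⊞⊞⊞∙
????????

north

??????⊞⊞
??????⊞⊞
??⊞⊞∙⊞⊞∙
??⊞⊞∙⊞⊞⊕
??⊞⊞⊚⊞⊞∙
??⊞⊞∙∙∙∙
??⊞⊞⊞⊞⊞∙
??⊞⊞⊞⊞⊞∙

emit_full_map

????⊞⊞⊞⊞⊞
????⊞⊞⊞⊞⊞
⊞⊞∙⊞⊞∙∙∙⊞
⊞⊞∙⊞⊞⊕∙∙⊞
⊞⊞⊚⊞⊞∙∙∙⊞
⊞⊞∙∙∙∙∙∙⊞
⊞⊞⊞⊞⊞∙∙∙⊞
⊞⊞⊞⊞⊞∙∙∙⊞

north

????????
??????⊞⊞
??⊞⊞∙⊞⊞⊞
??⊞⊞∙⊞⊞∙
??⊞⊞⊚⊞⊞⊕
??⊞⊞∙⊞⊞∙
??⊞⊞∙∙∙∙
??⊞⊞⊞⊞⊞∙

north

????????
????????
??⊞⊞∙⊞⊞⊞
??⊞⊞∙⊞⊞⊞
??⊞⊞⊚⊞⊞∙
??⊞⊞∙⊞⊞⊕
??⊞⊞∙⊞⊞∙
??⊞⊞∙∙∙∙

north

????????
????????
??∙∙∙⊞⊞?
??⊞⊞∙⊞⊞⊞
??⊞⊞⊚⊞⊞⊞
??⊞⊞∙⊞⊞∙
??⊞⊞∙⊞⊞⊕
??⊞⊞∙⊞⊞∙

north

????????
????????
??∙∙∙⊞⊞?
??∙∙∙⊞⊞?
??⊞⊞⊚⊞⊞⊞
??⊞⊞∙⊞⊞⊞
??⊞⊞∙⊞⊞∙
??⊞⊞∙⊞⊞⊕

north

????????
????????
??∙∙∙⊞⊞?
??∙∙∙⊞⊞?
??∙∙⊚⊞⊞?
??⊞⊞∙⊞⊞⊞
??⊞⊞∙⊞⊞⊞
??⊞⊞∙⊞⊞∙

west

????????
????????
??∙∙∙∙⊞⊞
??∙∙∙∙⊞⊞
??∙∙⊚∙⊞⊞
??⊞⊞⊞∙⊞⊞
??⊞⊞⊞∙⊞⊞
???⊞⊞∙⊞⊞

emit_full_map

∙∙∙∙⊞⊞????
∙∙∙∙⊞⊞????
∙∙⊚∙⊞⊞????
⊞⊞⊞∙⊞⊞⊞⊞⊞⊞
⊞⊞⊞∙⊞⊞⊞⊞⊞⊞
?⊞⊞∙⊞⊞∙∙∙⊞
?⊞⊞∙⊞⊞⊕∙∙⊞
?⊞⊞∙⊞⊞∙∙∙⊞
?⊞⊞∙∙∙∙∙∙⊞
?⊞⊞⊞⊞⊞∙∙∙⊞
?⊞⊞⊞⊞⊞∙∙∙⊞

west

????????
????????
??∙∙∙∙∙⊞
??∙∙∙∙∙⊞
??∙∙⊚∙∙⊞
??⊞⊞⊞⊞∙⊞
??⊞⊞⊞⊞∙⊞
????⊞⊞∙⊞

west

????????
????????
??∙∙∙∙∙∙
??∙∙∙∙∙∙
??∙∙⊚∙∙∙
??⊞⊞⊞⊞⊞∙
??⊞⊞⊞⊞⊞∙
?????⊞⊞∙

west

????????
????????
??⊞∙∙∙∙∙
??⊞∙∙∙∙∙
??∙∙⊚∙∙∙
??⊞⊞⊞⊞⊞⊞
??⊞⊞⊞⊞⊞⊞
??????⊞⊞

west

????????
????????
??⊞⊞∙∙∙∙
??⊞⊞∙∙∙∙
??∙∙⊚∙∙∙
??⊞⊞⊞⊞⊞⊞
??⊞⊞⊞⊞⊞⊞
???????⊞

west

????????
????????
??∙⊞⊞∙∙∙
??∙⊞⊞∙∙∙
??∙∙⊚∙∙∙
??∙⊞⊞⊞⊞⊞
??∙⊞⊞⊞⊞⊞
????????

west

????????
????????
??∙∙⊞⊞∙∙
??∙∙⊞⊞∙∙
??∙∙⊚∙∙∙
??∙∙⊞⊞⊞⊞
??∙∙⊞⊞⊞⊞
????????

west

????????
????????
??∙∙∙⊞⊞∙
??∙∙∙⊞⊞∙
??∙∙⊚∙∙∙
??∙∙∙⊞⊞⊞
??∙∙∙⊞⊞⊞
????????

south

????????
??∙∙∙⊞⊞∙
??∙∙∙⊞⊞∙
??∙∙∙∙∙∙
??∙∙⊚⊞⊞⊞
??∙∙∙⊞⊞⊞
??⊞∙⊞⊞⊞?
????????

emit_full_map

∙∙∙⊞⊞∙∙∙∙∙∙⊞⊞????
∙∙∙⊞⊞∙∙∙∙∙∙⊞⊞????
∙∙∙∙∙∙∙∙∙∙∙⊞⊞????
∙∙⊚⊞⊞⊞⊞⊞⊞⊞∙⊞⊞⊞⊞⊞⊞
∙∙∙⊞⊞⊞⊞⊞⊞⊞∙⊞⊞⊞⊞⊞⊞
⊞∙⊞⊞⊞???⊞⊞∙⊞⊞∙∙∙⊞
????????⊞⊞∙⊞⊞⊕∙∙⊞
????????⊞⊞∙⊞⊞∙∙∙⊞
????????⊞⊞∙∙∙∙∙∙⊞
????????⊞⊞⊞⊞⊞∙∙∙⊞
????????⊞⊞⊞⊞⊞∙∙∙⊞

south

??∙∙∙⊞⊞∙
??∙∙∙⊞⊞∙
??∙∙∙∙∙∙
??∙∙∙⊞⊞⊞
??∙∙⊚⊞⊞⊞
??⊞∙⊞⊞⊞?
??∙∙⊞⊞⊞?
????????

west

???∙∙∙⊞⊞
???∙∙∙⊞⊞
??∙∙∙∙∙∙
??∙∙∙∙⊞⊞
??∙∙⊚∙⊞⊞
??⊞⊞∙⊞⊞⊞
??∙∙∙⊞⊞⊞
????????

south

???∙∙∙⊞⊞
??∙∙∙∙∙∙
??∙∙∙∙⊞⊞
??∙∙∙∙⊞⊞
??⊞⊞⊚⊞⊞⊞
??∙∙∙⊞⊞⊞
??⊞⊞⊞⊞⊞?
????????

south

??∙∙∙∙∙∙
??∙∙∙∙⊞⊞
??∙∙∙∙⊞⊞
??⊞⊞∙⊞⊞⊞
??∙∙⊚⊞⊞⊞
??⊞⊞⊞⊞⊞?
??⊞⊞⊞⊞⊞?
????????

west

???∙∙∙∙∙
???∙∙∙∙⊞
??⊞∙∙∙∙⊞
??⊞⊞⊞∙⊞⊞
??∙∙⊚∙⊞⊞
??⊞⊞⊞⊞⊞⊞
??⊞⊞⊞⊞⊞⊞
????????

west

????∙∙∙∙
????∙∙∙∙
??⊞⊞∙∙∙∙
??∙⊞⊞⊞∙⊞
??∙∙⊚∙∙⊞
??∙⊞⊞⊞⊞⊞
??⊞⊞⊞⊞⊞⊞
????????

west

?????∙∙∙
?????∙∙∙
??⊞⊞⊞∙∙∙
??∙∙⊞⊞⊞∙
??∙∙⊚∙∙∙
??∙∙⊞⊞⊞⊞
??⊞⊞⊞⊞⊞⊞
????????

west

??????∙∙
??????∙∙
??∙⊞⊞⊞∙∙
??⊡∙∙⊞⊞⊞
??∙∙⊚∙∙∙
??∙∙∙⊞⊞⊞
??⊞⊞⊞⊞⊞⊞
????????

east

?????∙∙∙
?????∙∙∙
?∙⊞⊞⊞∙∙∙
?⊡∙∙⊞⊞⊞∙
?∙∙∙⊚∙∙∙
?∙∙∙⊞⊞⊞⊞
?⊞⊞⊞⊞⊞⊞⊞
????????

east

????∙∙∙∙
????∙∙∙∙
∙⊞⊞⊞∙∙∙∙
⊡∙∙⊞⊞⊞∙⊞
∙∙∙∙⊚∙∙⊞
∙∙∙⊞⊞⊞⊞⊞
⊞⊞⊞⊞⊞⊞⊞⊞
????????

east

???∙∙∙∙∙
???∙∙∙∙⊞
⊞⊞⊞∙∙∙∙⊞
∙∙⊞⊞⊞∙⊞⊞
∙∙∙∙⊚∙⊞⊞
∙∙⊞⊞⊞⊞⊞⊞
⊞⊞⊞⊞⊞⊞⊞⊞
????????

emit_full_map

?????∙∙∙⊞⊞∙∙∙∙∙∙⊞⊞????
?????∙∙∙⊞⊞∙∙∙∙∙∙⊞⊞????
????∙∙∙∙∙∙∙∙∙∙∙∙⊞⊞????
????∙∙∙∙⊞⊞⊞⊞⊞⊞⊞∙⊞⊞⊞⊞⊞⊞
∙⊞⊞⊞∙∙∙∙⊞⊞⊞⊞⊞⊞⊞∙⊞⊞⊞⊞⊞⊞
⊡∙∙⊞⊞⊞∙⊞⊞⊞???⊞⊞∙⊞⊞∙∙∙⊞
∙∙∙∙∙⊚∙⊞⊞⊞???⊞⊞∙⊞⊞⊕∙∙⊞
∙∙∙⊞⊞⊞⊞⊞⊞????⊞⊞∙⊞⊞∙∙∙⊞
⊞⊞⊞⊞⊞⊞⊞⊞⊞????⊞⊞∙∙∙∙∙∙⊞
?????????????⊞⊞⊞⊞⊞∙∙∙⊞
?????????????⊞⊞⊞⊞⊞∙∙∙⊞


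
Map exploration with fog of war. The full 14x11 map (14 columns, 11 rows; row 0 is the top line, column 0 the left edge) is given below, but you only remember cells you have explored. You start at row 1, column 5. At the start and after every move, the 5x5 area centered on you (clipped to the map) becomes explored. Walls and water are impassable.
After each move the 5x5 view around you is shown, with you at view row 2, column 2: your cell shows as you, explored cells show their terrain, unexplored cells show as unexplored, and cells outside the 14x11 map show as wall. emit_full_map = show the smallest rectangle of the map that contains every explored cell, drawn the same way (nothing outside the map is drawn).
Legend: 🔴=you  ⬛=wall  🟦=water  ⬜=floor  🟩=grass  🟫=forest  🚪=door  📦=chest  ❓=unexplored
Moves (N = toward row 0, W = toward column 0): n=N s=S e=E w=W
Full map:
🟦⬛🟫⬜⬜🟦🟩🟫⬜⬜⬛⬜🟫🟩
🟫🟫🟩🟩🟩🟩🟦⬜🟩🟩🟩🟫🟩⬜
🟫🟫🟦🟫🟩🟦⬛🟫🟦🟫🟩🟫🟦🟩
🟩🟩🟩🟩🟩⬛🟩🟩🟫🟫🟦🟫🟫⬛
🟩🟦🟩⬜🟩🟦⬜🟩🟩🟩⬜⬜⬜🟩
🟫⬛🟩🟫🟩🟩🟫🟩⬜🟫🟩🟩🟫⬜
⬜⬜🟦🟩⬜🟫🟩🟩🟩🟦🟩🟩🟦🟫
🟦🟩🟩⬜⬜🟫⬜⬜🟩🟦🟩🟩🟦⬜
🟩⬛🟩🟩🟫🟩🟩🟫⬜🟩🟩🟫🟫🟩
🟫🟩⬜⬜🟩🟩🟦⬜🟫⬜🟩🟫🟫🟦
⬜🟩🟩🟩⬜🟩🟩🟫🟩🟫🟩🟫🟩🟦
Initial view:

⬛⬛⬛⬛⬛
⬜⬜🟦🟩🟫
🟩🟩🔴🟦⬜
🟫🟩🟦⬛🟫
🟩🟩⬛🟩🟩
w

⬛⬛⬛⬛⬛
🟫⬜⬜🟦🟩
🟩🟩🔴🟩🟦
🟦🟫🟩🟦⬛
🟩🟩🟩⬛🟩

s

🟫⬜⬜🟦🟩
🟩🟩🟩🟩🟦
🟦🟫🔴🟦⬛
🟩🟩🟩⬛🟩
🟩⬜🟩🟦⬜

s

🟩🟩🟩🟩🟦
🟦🟫🟩🟦⬛
🟩🟩🔴⬛🟩
🟩⬜🟩🟦⬜
🟩🟫🟩🟩🟫

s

🟦🟫🟩🟦⬛
🟩🟩🟩⬛🟩
🟩⬜🔴🟦⬜
🟩🟫🟩🟩🟫
🟦🟩⬜🟫🟩

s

🟩🟩🟩⬛🟩
🟩⬜🟩🟦⬜
🟩🟫🔴🟩🟫
🟦🟩⬜🟫🟩
🟩⬜⬜🟫⬜

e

🟩🟩⬛🟩🟩
⬜🟩🟦⬜🟩
🟫🟩🔴🟫🟩
🟩⬜🟫🟩🟩
⬜⬜🟫⬜⬜

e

🟩⬛🟩🟩🟫
🟩🟦⬜🟩🟩
🟩🟩🔴🟩⬜
⬜🟫🟩🟩🟩
⬜🟫⬜⬜🟩

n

🟩🟦⬛🟫🟦
🟩⬛🟩🟩🟫
🟩🟦🔴🟩🟩
🟩🟩🟫🟩⬜
⬜🟫🟩🟩🟩

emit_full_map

🟫⬜⬜🟦🟩🟫❓
🟩🟩🟩🟩🟦⬜❓
🟦🟫🟩🟦⬛🟫🟦
🟩🟩🟩⬛🟩🟩🟫
🟩⬜🟩🟦🔴🟩🟩
🟩🟫🟩🟩🟫🟩⬜
🟦🟩⬜🟫🟩🟩🟩
🟩⬜⬜🟫⬜⬜🟩


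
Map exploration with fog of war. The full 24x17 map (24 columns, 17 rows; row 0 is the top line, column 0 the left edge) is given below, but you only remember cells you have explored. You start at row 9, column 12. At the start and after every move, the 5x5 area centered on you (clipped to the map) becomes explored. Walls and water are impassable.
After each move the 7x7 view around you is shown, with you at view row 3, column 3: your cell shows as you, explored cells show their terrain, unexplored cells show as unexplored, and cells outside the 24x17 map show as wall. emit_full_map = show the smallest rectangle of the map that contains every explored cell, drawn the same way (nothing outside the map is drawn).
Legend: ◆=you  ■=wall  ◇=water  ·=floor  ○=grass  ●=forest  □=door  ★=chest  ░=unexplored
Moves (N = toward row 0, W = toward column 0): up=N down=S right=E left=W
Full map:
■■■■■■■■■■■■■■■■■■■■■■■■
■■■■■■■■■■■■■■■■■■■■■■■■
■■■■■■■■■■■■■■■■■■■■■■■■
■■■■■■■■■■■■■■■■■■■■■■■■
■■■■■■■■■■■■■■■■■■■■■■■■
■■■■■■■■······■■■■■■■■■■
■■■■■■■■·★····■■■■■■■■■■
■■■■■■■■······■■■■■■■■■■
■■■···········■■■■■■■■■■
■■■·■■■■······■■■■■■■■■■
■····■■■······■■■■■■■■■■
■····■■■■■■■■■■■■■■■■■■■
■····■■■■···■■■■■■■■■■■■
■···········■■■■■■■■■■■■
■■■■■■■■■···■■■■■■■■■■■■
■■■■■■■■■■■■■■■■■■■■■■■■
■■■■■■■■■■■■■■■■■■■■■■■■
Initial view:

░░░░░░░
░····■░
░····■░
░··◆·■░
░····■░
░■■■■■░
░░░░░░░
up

░░░░░░░
░····■░
░····■░
░··◆·■░
░····■░
░····■░
░■■■■■░

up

░░░░░░░
░····■░
░····■░
░··◆·■░
░····■░
░····■░
░····■░

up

░░░░░░░
░■■■■■░
░····■░
░··◆·■░
░····■░
░····■░
░····■░

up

░░░░░░░
░■■■■■░
░■■■■■░
░··◆·■░
░····■░
░····■░
░····■░

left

░░░░░░░
░■■■■■■
░■■■■■■
░··◆··■
░★····■
░·····■
░░····■

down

░■■■■■■
░■■■■■■
░·····■
░★·◆··■
░·····■
░·····■
░░····■

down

░■■■■■■
░·····■
░★····■
░··◆··■
░·····■
░·····■
░░····■

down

░·····■
░★····■
░·····■
░··◆··■
░·····■
░·····■
░░■■■■■

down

░★····■
░·····■
░·····■
░··◆··■
░·····■
░■■■■■■
░░░░░░░

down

░·····■
░·····■
░·····■
░··◆··■
░■■■■■■
░···■■░
░░░░░░░

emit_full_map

■■■■■■
■■■■■■
·····■
★····■
·····■
·····■
·····■
··◆··■
■■■■■■
···■■░

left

░░·····
░······
░······
░··◆···
░■■■■■■
░■···■■
░░░░░░░

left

░░░····
░······
░■·····
░■·◆···
░■■■■■■
░■■···■
░░░░░░░

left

░░░░···
░······
░■■····
░■■◆···
░■■■■■■
░■■■···
░░░░░░░

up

░░░░★··
░■■····
░······
░■■◆···
░■■····
░■■■■■■
░■■■···

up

░░░░···
░■■·★··
░■■····
░··◆···
░■■····
░■■····
░■■■■■■

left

░░░░░··
░■■■·★·
░■■■···
░··◆···
░■■■···
░■■■···
░░■■■■■

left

░░░░░░·
░■■■■·★
░■■■■··
░··◆···
░■■■■··
░·■■■··
░░░■■■■

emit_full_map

░░░░░■■■■■■
░░░░░■■■■■■
░░░░░·····■
■■■■·★····■
■■■■······■
··◆·······■
■■■■······■
·■■■······■
░░■■■■■■■■■
░░■■■···■■░

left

░░░░░░░
░■■■■■·
░■■■■■·
░··◆···
░·■■■■·
░··■■■·
░░░░■■■

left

░░░░░░░
░■■■■■■
░■■■■■■
░■·◆···
░■·■■■■
░···■■■
░░░░░■■

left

░░░░░░░
░■■■■■■
░■■■■■■
░■■◆···
░■■·■■■
░····■■
░░░░░░■

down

░■■■■■■
░■■■■■■
░■■····
░■■◆■■■
░····■■
░····■■
░░░░░░■

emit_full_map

░░░░░░░░■■■■■■
░░░░░░░░■■■■■■
░░░░░░░░·····■
■■■■■■■·★····■
■■■■■■■······■
■■···········■
■■◆■■■■······■
····■■■······■
····■■■■■■■■■■
░░░░░■■■···■■░

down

░■■■■■■
░■■····
░■■·■■■
░··◆·■■
░····■■
░····■■
░░░░░░░

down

░■■····
░■■·■■■
░····■■
░··◆·■■
░····■■
░·····░
░░░░░░░

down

░■■·■■■
░····■■
░····■■
░··◆·■■
░·····░
░■■■■■░
░░░░░░░

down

░····■■
░····■■
░····■■
░··◆··░
░■■■■■░
░■■■■■░
░░░░░░░

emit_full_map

░░░░░░░░■■■■■■
░░░░░░░░■■■■■■
░░░░░░░░·····■
■■■■■■■·★····■
■■■■■■■······■
■■···········■
■■·■■■■······■
····■■■······■
····■■■■■■■■■■
····■■■■···■■░
··◆··░░░░░░░░░
■■■■■░░░░░░░░░
■■■■■░░░░░░░░░

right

····■■■
····■■■
····■■■
···◆··░
■■■■■■░
■■■■■■░
░░░░░░░

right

···■■■·
···■■■■
···■■■■
···◆··░
■■■■■■░
■■■■■■░
░░░░░░░

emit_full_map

░░░░░░░░■■■■■■
░░░░░░░░■■■■■■
░░░░░░░░·····■
■■■■■■■·★····■
■■■■■■■······■
■■···········■
■■·■■■■······■
····■■■······■
····■■■■■■■■■■
····■■■■···■■░
····◆··░░░░░░░
■■■■■■■░░░░░░░
■■■■■■■░░░░░░░


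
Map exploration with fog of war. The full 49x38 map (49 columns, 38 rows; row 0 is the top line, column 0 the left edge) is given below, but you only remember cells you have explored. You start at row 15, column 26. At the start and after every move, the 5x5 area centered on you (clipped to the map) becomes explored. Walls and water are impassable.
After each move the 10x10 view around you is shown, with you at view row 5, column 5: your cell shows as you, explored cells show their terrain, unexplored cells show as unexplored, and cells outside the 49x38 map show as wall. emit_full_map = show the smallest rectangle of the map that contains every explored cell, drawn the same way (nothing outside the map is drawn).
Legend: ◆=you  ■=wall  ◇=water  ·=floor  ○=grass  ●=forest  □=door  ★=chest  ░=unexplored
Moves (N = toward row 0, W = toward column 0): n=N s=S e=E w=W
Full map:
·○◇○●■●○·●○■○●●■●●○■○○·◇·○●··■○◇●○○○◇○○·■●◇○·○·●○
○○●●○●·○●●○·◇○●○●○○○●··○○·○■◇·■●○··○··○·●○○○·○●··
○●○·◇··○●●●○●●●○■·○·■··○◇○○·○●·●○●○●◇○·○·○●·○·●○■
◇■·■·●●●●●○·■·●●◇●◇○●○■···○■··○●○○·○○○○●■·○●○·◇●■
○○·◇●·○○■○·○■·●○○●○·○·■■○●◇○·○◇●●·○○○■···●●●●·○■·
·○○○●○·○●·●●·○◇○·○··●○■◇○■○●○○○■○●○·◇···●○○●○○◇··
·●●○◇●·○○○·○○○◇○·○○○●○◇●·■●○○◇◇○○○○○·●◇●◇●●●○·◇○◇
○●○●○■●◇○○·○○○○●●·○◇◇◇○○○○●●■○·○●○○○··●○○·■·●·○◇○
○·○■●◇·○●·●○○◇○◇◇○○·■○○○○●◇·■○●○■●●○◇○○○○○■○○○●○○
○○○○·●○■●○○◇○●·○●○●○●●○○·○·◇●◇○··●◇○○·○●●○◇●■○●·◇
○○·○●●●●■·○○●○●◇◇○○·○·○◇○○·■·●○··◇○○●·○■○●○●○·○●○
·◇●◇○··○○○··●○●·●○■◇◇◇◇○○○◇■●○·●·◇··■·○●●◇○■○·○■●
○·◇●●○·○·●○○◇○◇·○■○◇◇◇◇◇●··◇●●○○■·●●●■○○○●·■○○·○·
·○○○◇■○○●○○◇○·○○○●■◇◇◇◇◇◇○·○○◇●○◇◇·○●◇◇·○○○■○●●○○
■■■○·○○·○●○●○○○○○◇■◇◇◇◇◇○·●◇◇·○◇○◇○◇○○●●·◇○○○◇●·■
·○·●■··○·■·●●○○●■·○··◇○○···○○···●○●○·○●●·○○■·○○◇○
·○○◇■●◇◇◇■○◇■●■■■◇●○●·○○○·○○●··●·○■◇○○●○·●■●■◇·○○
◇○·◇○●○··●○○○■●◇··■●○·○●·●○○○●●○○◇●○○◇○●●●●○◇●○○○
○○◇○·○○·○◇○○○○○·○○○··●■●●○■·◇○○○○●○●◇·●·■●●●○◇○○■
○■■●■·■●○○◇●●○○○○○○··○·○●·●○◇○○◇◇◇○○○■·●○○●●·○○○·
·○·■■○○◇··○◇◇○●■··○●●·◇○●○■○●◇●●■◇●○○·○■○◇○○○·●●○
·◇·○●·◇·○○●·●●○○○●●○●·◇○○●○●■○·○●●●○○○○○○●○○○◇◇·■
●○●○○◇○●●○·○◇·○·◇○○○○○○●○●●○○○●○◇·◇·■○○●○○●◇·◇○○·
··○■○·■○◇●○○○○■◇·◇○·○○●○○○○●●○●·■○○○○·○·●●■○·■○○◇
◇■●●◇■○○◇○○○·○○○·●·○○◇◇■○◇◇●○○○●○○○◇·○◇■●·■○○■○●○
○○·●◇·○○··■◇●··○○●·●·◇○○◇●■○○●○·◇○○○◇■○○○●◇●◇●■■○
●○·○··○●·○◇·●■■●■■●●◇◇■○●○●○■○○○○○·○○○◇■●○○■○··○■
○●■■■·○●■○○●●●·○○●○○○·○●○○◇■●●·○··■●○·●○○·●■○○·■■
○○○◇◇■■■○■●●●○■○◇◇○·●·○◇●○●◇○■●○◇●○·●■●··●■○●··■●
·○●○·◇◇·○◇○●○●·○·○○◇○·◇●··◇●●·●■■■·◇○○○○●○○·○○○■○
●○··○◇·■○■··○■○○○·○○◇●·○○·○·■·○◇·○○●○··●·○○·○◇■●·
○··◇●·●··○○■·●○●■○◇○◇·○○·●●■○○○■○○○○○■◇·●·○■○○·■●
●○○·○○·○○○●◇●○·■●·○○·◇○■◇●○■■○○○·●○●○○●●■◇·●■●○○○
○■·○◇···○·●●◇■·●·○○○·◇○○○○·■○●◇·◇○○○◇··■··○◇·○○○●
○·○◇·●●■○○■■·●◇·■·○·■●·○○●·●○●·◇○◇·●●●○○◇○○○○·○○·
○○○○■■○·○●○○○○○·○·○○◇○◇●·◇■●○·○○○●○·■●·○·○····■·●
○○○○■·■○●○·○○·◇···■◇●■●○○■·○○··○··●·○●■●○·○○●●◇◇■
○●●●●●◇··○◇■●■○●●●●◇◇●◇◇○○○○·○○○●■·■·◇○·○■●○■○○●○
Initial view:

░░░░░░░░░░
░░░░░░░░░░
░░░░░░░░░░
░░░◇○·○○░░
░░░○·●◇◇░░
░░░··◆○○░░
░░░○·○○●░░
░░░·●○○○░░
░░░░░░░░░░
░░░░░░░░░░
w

░░░░░░░░░░
░░░░░░░░░░
░░░░░░░░░░
░░░◇◇○·○○░
░░░◇○·●◇◇░
░░░○·◆·○○░
░░░○○·○○●░
░░░●·●○○○░
░░░░░░░░░░
░░░░░░░░░░

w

░░░░░░░░░░
░░░░░░░░░░
░░░░░░░░░░
░░░◇◇◇○·○○
░░░◇◇○·●◇◇
░░░○○◆··○○
░░░○○○·○○●
░░░○●·●○○○
░░░░░░░░░░
░░░░░░░░░░

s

░░░░░░░░░░
░░░░░░░░░░
░░░◇◇◇○·○○
░░░◇◇○·●◇◇
░░░○○···○○
░░░○○◆·○○●
░░░○●·●○○○
░░░■●●○■░░
░░░░░░░░░░
░░░░░░░░░░

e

░░░░░░░░░░
░░░░░░░░░░
░░◇◇◇○·○○░
░░◇◇○·●◇◇░
░░○○···○○░
░░○○○◆○○●░
░░○●·●○○○░
░░■●●○■·░░
░░░░░░░░░░
░░░░░░░░░░

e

░░░░░░░░░░
░░░░░░░░░░
░◇◇◇○·○○░░
░◇◇○·●◇◇░░
░○○···○○░░
░○○○·◆○●░░
░○●·●○○○░░
░■●●○■·◇░░
░░░░░░░░░░
░░░░░░░░░░

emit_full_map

◇◇◇○·○○
◇◇○·●◇◇
○○···○○
○○○·◆○●
○●·●○○○
■●●○■·◇

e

░░░░░░░░░░
░░░░░░░░░░
◇◇◇○·○○░░░
◇◇○·●◇◇·░░
○○···○○·░░
○○○·○◆●·░░
○●·●○○○●░░
■●●○■·◇○░░
░░░░░░░░░░
░░░░░░░░░░

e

░░░░░░░░░░
░░░░░░░░░░
◇◇○·○○░░░░
◇○·●◇◇·○░░
○···○○··░░
○○·○○◆··░░
●·●○○○●●░░
●●○■·◇○○░░
░░░░░░░░░░
░░░░░░░░░░

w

░░░░░░░░░░
░░░░░░░░░░
◇◇◇○·○○░░░
◇◇○·●◇◇·○░
○○···○○··░
○○○·○◆●··░
○●·●○○○●●░
■●●○■·◇○○░
░░░░░░░░░░
░░░░░░░░░░

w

░░░░░░░░░░
░░░░░░░░░░
░◇◇◇○·○○░░
░◇◇○·●◇◇·○
░○○···○○··
░○○○·◆○●··
░○●·●○○○●●
░■●●○■·◇○○
░░░░░░░░░░
░░░░░░░░░░

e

░░░░░░░░░░
░░░░░░░░░░
◇◇◇○·○○░░░
◇◇○·●◇◇·○░
○○···○○··░
○○○·○◆●··░
○●·●○○○●●░
■●●○■·◇○○░
░░░░░░░░░░
░░░░░░░░░░

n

░░░░░░░░░░
░░░░░░░░░░
░░░░░░░░░░
◇◇◇○·○○◇░░
◇◇○·●◇◇·○░
○○···◆○··░
○○○·○○●··░
○●·●○○○●●░
■●●○■·◇○○░
░░░░░░░░░░

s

░░░░░░░░░░
░░░░░░░░░░
◇◇◇○·○○◇░░
◇◇○·●◇◇·○░
○○···○○··░
○○○·○◆●··░
○●·●○○○●●░
■●●○■·◇○○░
░░░░░░░░░░
░░░░░░░░░░

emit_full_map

◇◇◇○·○○◇░
◇◇○·●◇◇·○
○○···○○··
○○○·○◆●··
○●·●○○○●●
■●●○■·◇○○

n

░░░░░░░░░░
░░░░░░░░░░
░░░░░░░░░░
◇◇◇○·○○◇░░
◇◇○·●◇◇·○░
○○···◆○··░
○○○·○○●··░
○●·●○○○●●░
■●●○■·◇○○░
░░░░░░░░░░

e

░░░░░░░░░░
░░░░░░░░░░
░░░░░░░░░░
◇◇○·○○◇●░░
◇○·●◇◇·○░░
○···○◆··░░
○○·○○●··░░
●·●○○○●●░░
●●○■·◇○○░░
░░░░░░░░░░

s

░░░░░░░░░░
░░░░░░░░░░
◇◇○·○○◇●░░
◇○·●◇◇·○░░
○···○○··░░
○○·○○◆··░░
●·●○○○●●░░
●●○■·◇○○░░
░░░░░░░░░░
░░░░░░░░░░

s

░░░░░░░░░░
◇◇○·○○◇●░░
◇○·●◇◇·○░░
○···○○··░░
○○·○○●··░░
●·●○○◆●●░░
●●○■·◇○○░░
░░░●○◇○○░░
░░░░░░░░░░
░░░░░░░░░░

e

░░░░░░░░░░
◇○·○○◇●░░░
○·●◇◇·○░░░
···○○···░░
○·○○●··●░░
·●○○○◆●○░░
●○■·◇○○○░░
░░●○◇○○◇░░
░░░░░░░░░░
░░░░░░░░░░

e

░░░░░░░░░░
○·○○◇●░░░░
·●◇◇·○░░░░
··○○···●░░
·○○●··●·░░
●○○○●◆○○░░
○■·◇○○○○░░
░●○◇○○◇◇░░
░░░░░░░░░░
░░░░░░░░░░

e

░░░░░░░░░░
·○○◇●░░░░░
●◇◇·○░░░░░
·○○···●○░░
○○●··●·○░░
○○○●●◆○◇░░
■·◇○○○○●░░
●○◇○○◇◇◇░░
░░░░░░░░░░
░░░░░░░░░░

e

░░░░░░░░░░
○○◇●░░░░░░
◇◇·○░░░░░░
○○···●○●░░
○●··●·○■░░
○○●●○◆◇●░░
·◇○○○○●○░░
○◇○○◇◇◇○░░
░░░░░░░░░░
░░░░░░░░░░

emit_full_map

◇◇◇○·○○◇●░░░░
◇◇○·●◇◇·○░░░░
○○···○○···●○●
○○○·○○●··●·○■
○●·●○○○●●○◆◇●
■●●○■·◇○○○○●○
░░░░●○◇○○◇◇◇○

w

░░░░░░░░░░
·○○◇●░░░░░
●◇◇·○░░░░░
·○○···●○●░
○○●··●·○■░
○○○●●◆○◇●░
■·◇○○○○●○░
●○◇○○◇◇◇○░
░░░░░░░░░░
░░░░░░░░░░

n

░░░░░░░░░░
░░░░░░░░░░
·○○◇●░░░░░
●◇◇·○◇○◇░░
·○○···●○●░
○○●··◆·○■░
○○○●●○○◇●░
■·◇○○○○●○░
●○◇○○◇◇◇○░
░░░░░░░░░░

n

░░░░░░░░░░
░░░░░░░░░░
░░░░░░░░░░
·○○◇●○◇◇░░
●◇◇·○◇○◇░░
·○○··◆●○●░
○○●··●·○■░
○○○●●○○◇●░
■·◇○○○○●○░
●○◇○○◇◇◇○░

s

░░░░░░░░░░
░░░░░░░░░░
·○○◇●○◇◇░░
●◇◇·○◇○◇░░
·○○···●○●░
○○●··◆·○■░
○○○●●○○◇●░
■·◇○○○○●○░
●○◇○○◇◇◇○░
░░░░░░░░░░

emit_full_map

◇◇◇○·○○◇●○◇◇░
◇◇○·●◇◇·○◇○◇░
○○···○○···●○●
○○○·○○●··◆·○■
○●·●○○○●●○○◇●
■●●○■·◇○○○○●○
░░░░●○◇○○◇◇◇○

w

░░░░░░░░░░
░░░░░░░░░░
○·○○◇●○◇◇░
·●◇◇·○◇○◇░
··○○···●○●
·○○●·◆●·○■
●○○○●●○○◇●
○■·◇○○○○●○
░●○◇○○◇◇◇○
░░░░░░░░░░

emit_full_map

◇◇◇○·○○◇●○◇◇░
◇◇○·●◇◇·○◇○◇░
○○···○○···●○●
○○○·○○●·◆●·○■
○●·●○○○●●○○◇●
■●●○■·◇○○○○●○
░░░░●○◇○○◇◇◇○
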